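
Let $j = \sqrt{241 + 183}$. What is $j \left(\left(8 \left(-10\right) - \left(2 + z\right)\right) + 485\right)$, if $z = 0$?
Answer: $806 \sqrt{106} \approx 8298.3$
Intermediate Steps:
$j = 2 \sqrt{106}$ ($j = \sqrt{424} = 2 \sqrt{106} \approx 20.591$)
$j \left(\left(8 \left(-10\right) - \left(2 + z\right)\right) + 485\right) = 2 \sqrt{106} \left(\left(8 \left(-10\right) - 2\right) + 485\right) = 2 \sqrt{106} \left(\left(-80 + \left(-2 + 0\right)\right) + 485\right) = 2 \sqrt{106} \left(\left(-80 - 2\right) + 485\right) = 2 \sqrt{106} \left(-82 + 485\right) = 2 \sqrt{106} \cdot 403 = 806 \sqrt{106}$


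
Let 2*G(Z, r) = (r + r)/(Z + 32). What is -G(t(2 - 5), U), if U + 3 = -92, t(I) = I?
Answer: 95/29 ≈ 3.2759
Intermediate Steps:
U = -95 (U = -3 - 92 = -95)
G(Z, r) = r/(32 + Z) (G(Z, r) = ((r + r)/(Z + 32))/2 = ((2*r)/(32 + Z))/2 = (2*r/(32 + Z))/2 = r/(32 + Z))
-G(t(2 - 5), U) = -(-95)/(32 + (2 - 5)) = -(-95)/(32 - 3) = -(-95)/29 = -1*(-95/29) = 95/29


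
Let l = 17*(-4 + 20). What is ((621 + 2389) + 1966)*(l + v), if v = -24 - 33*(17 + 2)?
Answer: -1885904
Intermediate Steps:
l = 272 (l = 17*16 = 272)
v = -651 (v = -24 - 33*19 = -24 - 627 = -651)
((621 + 2389) + 1966)*(l + v) = ((621 + 2389) + 1966)*(272 - 651) = (3010 + 1966)*(-379) = 4976*(-379) = -1885904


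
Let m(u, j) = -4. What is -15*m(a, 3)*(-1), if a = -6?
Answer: -60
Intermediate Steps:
-15*m(a, 3)*(-1) = -15*(-4)*(-1) = 60*(-1) = -60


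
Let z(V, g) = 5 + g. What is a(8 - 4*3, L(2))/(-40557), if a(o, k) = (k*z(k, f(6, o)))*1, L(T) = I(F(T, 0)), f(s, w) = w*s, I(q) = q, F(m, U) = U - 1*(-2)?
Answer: 38/40557 ≈ 0.00093695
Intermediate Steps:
F(m, U) = 2 + U (F(m, U) = U + 2 = 2 + U)
f(s, w) = s*w
L(T) = 2 (L(T) = 2 + 0 = 2)
a(o, k) = k*(5 + 6*o) (a(o, k) = (k*(5 + 6*o))*1 = k*(5 + 6*o))
a(8 - 4*3, L(2))/(-40557) = (2*(5 + 6*(8 - 4*3)))/(-40557) = (2*(5 + 6*(8 - 12)))*(-1/40557) = (2*(5 + 6*(-4)))*(-1/40557) = (2*(5 - 24))*(-1/40557) = (2*(-19))*(-1/40557) = -38*(-1/40557) = 38/40557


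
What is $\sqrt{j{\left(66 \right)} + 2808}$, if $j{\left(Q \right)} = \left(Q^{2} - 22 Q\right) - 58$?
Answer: $\sqrt{5654} \approx 75.193$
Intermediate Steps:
$j{\left(Q \right)} = -58 + Q^{2} - 22 Q$
$\sqrt{j{\left(66 \right)} + 2808} = \sqrt{\left(-58 + 66^{2} - 1452\right) + 2808} = \sqrt{\left(-58 + 4356 - 1452\right) + 2808} = \sqrt{2846 + 2808} = \sqrt{5654}$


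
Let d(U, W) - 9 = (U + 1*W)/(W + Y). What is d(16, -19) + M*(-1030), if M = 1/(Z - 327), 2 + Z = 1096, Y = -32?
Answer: 100608/13039 ≈ 7.7159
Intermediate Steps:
Z = 1094 (Z = -2 + 1096 = 1094)
d(U, W) = 9 + (U + W)/(-32 + W) (d(U, W) = 9 + (U + 1*W)/(W - 32) = 9 + (U + W)/(-32 + W))
M = 1/767 (M = 1/(1094 - 327) = 1/767 ≈ 0.0013038)
d(16, -19) + M*(-1030) = (-288 + 16 + 10*(-19))/(-32 - 19) + (1/767)*(-1030) = (-288 + 16 - 190)/(-51) - 1030/767 = -1/51*(-462) - 1030/767 = 154/17 - 1030/767 = 100608/13039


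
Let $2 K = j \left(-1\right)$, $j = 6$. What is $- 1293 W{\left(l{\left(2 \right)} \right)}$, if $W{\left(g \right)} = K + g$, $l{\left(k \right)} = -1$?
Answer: $5172$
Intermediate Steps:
$K = -3$ ($K = \frac{6 \left(-1\right)}{2} = \frac{1}{2} \left(-6\right) = -3$)
$W{\left(g \right)} = -3 + g$
$- 1293 W{\left(l{\left(2 \right)} \right)} = - 1293 \left(-3 - 1\right) = \left(-1293\right) \left(-4\right) = 5172$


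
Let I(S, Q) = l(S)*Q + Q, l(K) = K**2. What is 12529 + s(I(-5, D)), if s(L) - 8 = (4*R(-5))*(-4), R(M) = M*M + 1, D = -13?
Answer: 12121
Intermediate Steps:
R(M) = 1 + M**2 (R(M) = M**2 + 1 = 1 + M**2)
I(S, Q) = Q + Q*S**2 (I(S, Q) = S**2*Q + Q = Q*S**2 + Q = Q + Q*S**2)
s(L) = -408 (s(L) = 8 + (4*(1 + (-5)**2))*(-4) = 8 + (4*(1 + 25))*(-4) = 8 + (4*26)*(-4) = 8 + 104*(-4) = 8 - 416 = -408)
12529 + s(I(-5, D)) = 12529 - 408 = 12121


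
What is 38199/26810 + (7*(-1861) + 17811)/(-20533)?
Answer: 93725861/78641390 ≈ 1.1918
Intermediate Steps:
38199/26810 + (7*(-1861) + 17811)/(-20533) = 38199*(1/26810) + (-13027 + 17811)*(-1/20533) = 5457/3830 + 4784*(-1/20533) = 5457/3830 - 4784/20533 = 93725861/78641390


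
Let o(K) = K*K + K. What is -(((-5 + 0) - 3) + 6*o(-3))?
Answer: -28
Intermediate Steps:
o(K) = K + K² (o(K) = K² + K = K + K²)
-(((-5 + 0) - 3) + 6*o(-3)) = -(((-5 + 0) - 3) + 6*(-3*(1 - 3))) = -((-5 - 3) + 6*(-3*(-2))) = -(-8 + 6*6) = -(-8 + 36) = -1*28 = -28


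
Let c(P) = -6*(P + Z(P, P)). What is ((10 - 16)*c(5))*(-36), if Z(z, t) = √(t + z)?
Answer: -6480 - 1296*√10 ≈ -10578.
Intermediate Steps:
c(P) = -6*P - 6*√2*√P (c(P) = -6*(P + √(P + P)) = -6*(P + √(2*P)) = -6*(P + √2*√P) = -6*P - 6*√2*√P)
((10 - 16)*c(5))*(-36) = ((10 - 16)*(-6*5 - 6*√2*√5))*(-36) = -6*(-30 - 6*√10)*(-36) = (180 + 36*√10)*(-36) = -6480 - 1296*√10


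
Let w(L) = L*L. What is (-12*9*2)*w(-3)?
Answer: -1944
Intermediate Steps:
w(L) = L²
(-12*9*2)*w(-3) = (-12*9*2)*(-3)² = -108*2*9 = -216*9 = -1944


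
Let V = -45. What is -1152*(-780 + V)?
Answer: 950400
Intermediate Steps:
-1152*(-780 + V) = -1152*(-780 - 45) = -1152*(-825) = 950400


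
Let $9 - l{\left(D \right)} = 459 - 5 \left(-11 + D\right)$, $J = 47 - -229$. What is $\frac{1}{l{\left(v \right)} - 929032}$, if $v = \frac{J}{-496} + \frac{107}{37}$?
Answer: $- \frac{4588}{4264662181} \approx -1.0758 \cdot 10^{-6}$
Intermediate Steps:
$J = 276$ ($J = 47 + 229 = 276$)
$v = \frac{10715}{4588}$ ($v = \frac{276}{-496} + \frac{107}{37} = 276 \left(- \frac{1}{496}\right) + 107 \cdot \frac{1}{37} = - \frac{69}{124} + \frac{107}{37} = \frac{10715}{4588} \approx 2.3354$)
$l{\left(D \right)} = -505 + 5 D$ ($l{\left(D \right)} = 9 - \left(459 - 5 \left(-11 + D\right)\right) = 9 - \left(459 - \left(-55 + 5 D\right)\right) = 9 - \left(514 - 5 D\right) = 9 + \left(-514 + 5 D\right) = -505 + 5 D$)
$\frac{1}{l{\left(v \right)} - 929032} = \frac{1}{\left(-505 + 5 \cdot \frac{10715}{4588}\right) - 929032} = \frac{1}{\left(-505 + \frac{53575}{4588}\right) - 929032} = \frac{1}{- \frac{2263365}{4588} - 929032} = \frac{1}{- \frac{4264662181}{4588}} = - \frac{4588}{4264662181}$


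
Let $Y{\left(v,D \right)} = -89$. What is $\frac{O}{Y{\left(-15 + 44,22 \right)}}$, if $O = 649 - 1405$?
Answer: $\frac{756}{89} \approx 8.4944$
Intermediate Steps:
$O = -756$ ($O = 649 - 1405 = -756$)
$\frac{O}{Y{\left(-15 + 44,22 \right)}} = - \frac{756}{-89} = \left(-756\right) \left(- \frac{1}{89}\right) = \frac{756}{89}$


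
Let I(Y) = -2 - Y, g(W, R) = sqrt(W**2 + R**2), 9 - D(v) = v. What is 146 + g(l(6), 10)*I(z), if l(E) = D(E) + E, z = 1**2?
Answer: 146 - 3*sqrt(181) ≈ 105.64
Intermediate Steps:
D(v) = 9 - v
z = 1
l(E) = 9 (l(E) = (9 - E) + E = 9)
g(W, R) = sqrt(R**2 + W**2)
146 + g(l(6), 10)*I(z) = 146 + sqrt(10**2 + 9**2)*(-2 - 1*1) = 146 + sqrt(100 + 81)*(-2 - 1) = 146 + sqrt(181)*(-3) = 146 - 3*sqrt(181)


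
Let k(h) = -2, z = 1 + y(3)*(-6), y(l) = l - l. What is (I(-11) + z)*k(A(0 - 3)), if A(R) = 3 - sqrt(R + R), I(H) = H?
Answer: 20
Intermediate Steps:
y(l) = 0
z = 1 (z = 1 + 0*(-6) = 1 + 0 = 1)
A(R) = 3 - sqrt(2)*sqrt(R) (A(R) = 3 - sqrt(2*R) = 3 - sqrt(2)*sqrt(R))
(I(-11) + z)*k(A(0 - 3)) = (-11 + 1)*(-2) = -10*(-2) = 20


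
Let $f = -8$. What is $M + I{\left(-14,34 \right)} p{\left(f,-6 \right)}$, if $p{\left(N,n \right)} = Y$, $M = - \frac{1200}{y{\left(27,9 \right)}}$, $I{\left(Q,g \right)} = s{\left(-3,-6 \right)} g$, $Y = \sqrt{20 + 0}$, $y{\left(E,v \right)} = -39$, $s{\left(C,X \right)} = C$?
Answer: $\frac{400}{13} - 204 \sqrt{5} \approx -425.39$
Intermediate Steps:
$Y = 2 \sqrt{5}$ ($Y = \sqrt{20} = 2 \sqrt{5} \approx 4.4721$)
$I{\left(Q,g \right)} = - 3 g$
$M = \frac{400}{13}$ ($M = - \frac{1200}{-39} = - \frac{1200 \left(-1\right)}{39} = \left(-1\right) \left(- \frac{400}{13}\right) = \frac{400}{13} \approx 30.769$)
$p{\left(N,n \right)} = 2 \sqrt{5}$
$M + I{\left(-14,34 \right)} p{\left(f,-6 \right)} = \frac{400}{13} + \left(-3\right) 34 \cdot 2 \sqrt{5} = \frac{400}{13} - 102 \cdot 2 \sqrt{5} = \frac{400}{13} - 204 \sqrt{5}$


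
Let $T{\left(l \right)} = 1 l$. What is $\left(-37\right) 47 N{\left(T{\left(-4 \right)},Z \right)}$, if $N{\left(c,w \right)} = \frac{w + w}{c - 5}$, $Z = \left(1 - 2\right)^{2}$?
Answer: $\frac{3478}{9} \approx 386.44$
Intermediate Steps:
$T{\left(l \right)} = l$
$Z = 1$ ($Z = \left(-1\right)^{2} = 1$)
$N{\left(c,w \right)} = \frac{2 w}{-5 + c}$
$\left(-37\right) 47 N{\left(T{\left(-4 \right)},Z \right)} = \left(-37\right) 47 \cdot 2 \cdot 1 \frac{1}{-5 - 4} = - 1739 \cdot 2 \cdot 1 \frac{1}{-9} = - 1739 \cdot 2 \cdot 1 \left(- \frac{1}{9}\right) = \left(-1739\right) \left(- \frac{2}{9}\right) = \frac{3478}{9}$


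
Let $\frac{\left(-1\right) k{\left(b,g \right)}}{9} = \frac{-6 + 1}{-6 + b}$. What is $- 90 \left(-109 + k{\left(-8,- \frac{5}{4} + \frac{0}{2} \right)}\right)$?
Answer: $\frac{70695}{7} \approx 10099.0$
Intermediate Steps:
$k{\left(b,g \right)} = \frac{45}{-6 + b}$ ($k{\left(b,g \right)} = - 9 \frac{-6 + 1}{-6 + b} = - 9 \left(- \frac{5}{-6 + b}\right) = \frac{45}{-6 + b}$)
$- 90 \left(-109 + k{\left(-8,- \frac{5}{4} + \frac{0}{2} \right)}\right) = - 90 \left(-109 + \frac{45}{-6 - 8}\right) = - 90 \left(-109 + \frac{45}{-14}\right) = - 90 \left(-109 + 45 \left(- \frac{1}{14}\right)\right) = - 90 \left(-109 - \frac{45}{14}\right) = \left(-90\right) \left(- \frac{1571}{14}\right) = \frac{70695}{7}$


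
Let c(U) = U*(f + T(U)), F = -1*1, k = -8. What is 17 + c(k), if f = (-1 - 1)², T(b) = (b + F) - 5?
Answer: 97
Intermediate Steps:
F = -1
T(b) = -6 + b (T(b) = (b - 1) - 5 = (-1 + b) - 5 = -6 + b)
f = 4 (f = (-2)² = 4)
c(U) = U*(-2 + U) (c(U) = U*(4 + (-6 + U)) = U*(-2 + U))
17 + c(k) = 17 - 8*(-2 - 8) = 17 - 8*(-10) = 17 + 80 = 97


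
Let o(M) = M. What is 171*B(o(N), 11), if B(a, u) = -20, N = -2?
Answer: -3420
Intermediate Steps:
171*B(o(N), 11) = 171*(-20) = -3420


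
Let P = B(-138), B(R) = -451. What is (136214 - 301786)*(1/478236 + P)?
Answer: 811620528905/10869 ≈ 7.4673e+7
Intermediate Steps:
P = -451
(136214 - 301786)*(1/478236 + P) = (136214 - 301786)*(1/478236 - 451) = -165572*(1/478236 - 451) = -165572*(-215684435/478236) = 811620528905/10869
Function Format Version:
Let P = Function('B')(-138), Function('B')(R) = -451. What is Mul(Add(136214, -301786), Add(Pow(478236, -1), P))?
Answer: Rational(811620528905, 10869) ≈ 7.4673e+7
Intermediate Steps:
P = -451
Mul(Add(136214, -301786), Add(Pow(478236, -1), P)) = Mul(Add(136214, -301786), Add(Pow(478236, -1), -451)) = Mul(-165572, Add(Rational(1, 478236), -451)) = Mul(-165572, Rational(-215684435, 478236)) = Rational(811620528905, 10869)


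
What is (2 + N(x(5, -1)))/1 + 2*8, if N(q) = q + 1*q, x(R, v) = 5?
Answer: 28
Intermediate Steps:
N(q) = 2*q (N(q) = q + q = 2*q)
(2 + N(x(5, -1)))/1 + 2*8 = (2 + 2*5)/1 + 2*8 = 1*(2 + 10) + 16 = 1*12 + 16 = 12 + 16 = 28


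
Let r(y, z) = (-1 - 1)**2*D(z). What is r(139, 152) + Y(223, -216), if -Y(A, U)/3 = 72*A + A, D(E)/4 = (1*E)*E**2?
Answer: 56140091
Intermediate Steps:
D(E) = 4*E**3 (D(E) = 4*((1*E)*E**2) = 4*(E*E**2) = 4*E**3)
Y(A, U) = -219*A (Y(A, U) = -3*(72*A + A) = -219*A)
r(y, z) = 16*z**3 (r(y, z) = (-1 - 1)**2*(4*z**3) = (-2)**2*(4*z**3) = 4*(4*z**3) = 16*z**3)
r(139, 152) + Y(223, -216) = 16*152**3 - 219*223 = 16*3511808 - 48837 = 56188928 - 48837 = 56140091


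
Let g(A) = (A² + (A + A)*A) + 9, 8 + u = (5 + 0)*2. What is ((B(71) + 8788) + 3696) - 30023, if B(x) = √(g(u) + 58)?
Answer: -17539 + √79 ≈ -17530.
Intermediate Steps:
u = 2 (u = -8 + (5 + 0)*2 = -8 + 5*2 = -8 + 10 = 2)
g(A) = 9 + 3*A² (g(A) = (A² + (2*A)*A) + 9 = (A² + 2*A²) + 9 = 3*A² + 9 = 9 + 3*A²)
B(x) = √79 (B(x) = √((9 + 3*2²) + 58) = √((9 + 3*4) + 58) = √((9 + 12) + 58) = √(21 + 58) = √79)
((B(71) + 8788) + 3696) - 30023 = ((√79 + 8788) + 3696) - 30023 = ((8788 + √79) + 3696) - 30023 = (12484 + √79) - 30023 = -17539 + √79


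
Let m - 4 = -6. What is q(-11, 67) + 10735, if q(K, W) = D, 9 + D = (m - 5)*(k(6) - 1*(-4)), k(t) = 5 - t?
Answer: 10705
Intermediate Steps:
m = -2 (m = 4 - 6 = -2)
D = -30 (D = -9 + (-2 - 5)*((5 - 1*6) - 1*(-4)) = -9 - 7*((5 - 6) + 4) = -9 - 7*(-1 + 4) = -9 - 7*3 = -9 - 21 = -30)
q(K, W) = -30
q(-11, 67) + 10735 = -30 + 10735 = 10705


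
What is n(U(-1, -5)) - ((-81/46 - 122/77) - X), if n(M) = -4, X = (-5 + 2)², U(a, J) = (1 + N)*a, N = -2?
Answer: 29559/3542 ≈ 8.3453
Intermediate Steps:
U(a, J) = -a (U(a, J) = (1 - 2)*a = -a)
X = 9 (X = (-3)² = 9)
n(U(-1, -5)) - ((-81/46 - 122/77) - X) = -4 - ((-81/46 - 122/77) - 1*9) = -4 - ((-81*1/46 - 122*1/77) - 9) = -4 - ((-81/46 - 122/77) - 9) = -4 - (-11849/3542 - 9) = -4 - 1*(-43727/3542) = -4 + 43727/3542 = 29559/3542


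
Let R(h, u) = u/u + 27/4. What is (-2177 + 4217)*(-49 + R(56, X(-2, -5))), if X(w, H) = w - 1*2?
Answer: -84150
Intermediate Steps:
X(w, H) = -2 + w (X(w, H) = w - 2 = -2 + w)
R(h, u) = 31/4 (R(h, u) = 1 + 27*(¼) = 1 + 27/4 = 31/4)
(-2177 + 4217)*(-49 + R(56, X(-2, -5))) = (-2177 + 4217)*(-49 + 31/4) = 2040*(-165/4) = -84150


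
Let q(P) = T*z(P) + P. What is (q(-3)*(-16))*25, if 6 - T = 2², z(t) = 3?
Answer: -1200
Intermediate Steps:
T = 2 (T = 6 - 1*2² = 6 - 1*4 = 6 - 4 = 2)
q(P) = 6 + P (q(P) = 2*3 + P = 6 + P)
(q(-3)*(-16))*25 = ((6 - 3)*(-16))*25 = (3*(-16))*25 = -48*25 = -1200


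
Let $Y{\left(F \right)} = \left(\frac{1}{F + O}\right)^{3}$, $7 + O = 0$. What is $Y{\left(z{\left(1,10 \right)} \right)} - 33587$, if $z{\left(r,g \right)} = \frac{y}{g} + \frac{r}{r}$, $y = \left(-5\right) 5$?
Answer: $- \frac{165012939}{4913} \approx -33587.0$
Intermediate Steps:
$O = -7$ ($O = -7 + 0 = -7$)
$y = -25$
$z{\left(r,g \right)} = 1 - \frac{25}{g}$ ($z{\left(r,g \right)} = - \frac{25}{g} + \frac{r}{r} = - \frac{25}{g} + 1 = 1 - \frac{25}{g}$)
$Y{\left(F \right)} = \frac{1}{\left(-7 + F\right)^{3}}$ ($Y{\left(F \right)} = \left(\frac{1}{F - 7}\right)^{3} = \left(\frac{1}{-7 + F}\right)^{3} = \frac{1}{\left(-7 + F\right)^{3}}$)
$Y{\left(z{\left(1,10 \right)} \right)} - 33587 = \frac{1}{\left(-7 + \frac{-25 + 10}{10}\right)^{3}} - 33587 = \frac{1}{\left(-7 + \frac{1}{10} \left(-15\right)\right)^{3}} - 33587 = \frac{1}{\left(-7 - \frac{3}{2}\right)^{3}} - 33587 = \frac{1}{- \frac{4913}{8}} - 33587 = - \frac{8}{4913} - 33587 = - \frac{165012939}{4913}$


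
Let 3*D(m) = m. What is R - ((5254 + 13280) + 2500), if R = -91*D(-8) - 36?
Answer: -62482/3 ≈ -20827.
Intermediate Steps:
D(m) = m/3
R = 620/3 (R = -91*(-8)/3 - 36 = -91*(-8/3) - 36 = 728/3 - 36 = 620/3 ≈ 206.67)
R - ((5254 + 13280) + 2500) = 620/3 - ((5254 + 13280) + 2500) = 620/3 - (18534 + 2500) = 620/3 - 1*21034 = 620/3 - 21034 = -62482/3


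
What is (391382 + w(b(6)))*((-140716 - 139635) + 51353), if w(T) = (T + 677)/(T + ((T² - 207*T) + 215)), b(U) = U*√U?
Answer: -804875860874668506/8980415 + 192211303284*√6/8980415 ≈ -8.9626e+10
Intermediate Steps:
b(U) = U^(3/2)
w(T) = (677 + T)/(215 + T² - 206*T) (w(T) = (677 + T)/(T + (215 + T² - 207*T)) = (677 + T)/(215 + T² - 206*T))
(391382 + w(b(6)))*((-140716 - 139635) + 51353) = (391382 + (677 + 6^(3/2))/(215 + (6^(3/2))² - 1236*√6))*((-140716 - 139635) + 51353) = (391382 + (677 + 6*√6)/(215 + (6*√6)² - 1236*√6))*(-280351 + 51353) = (391382 + (677 + 6*√6)/(215 + 216 - 1236*√6))*(-228998) = (391382 + (677 + 6*√6)/(431 - 1236*√6))*(-228998) = -89625695236 - 228998*(677 + 6*√6)/(431 - 1236*√6)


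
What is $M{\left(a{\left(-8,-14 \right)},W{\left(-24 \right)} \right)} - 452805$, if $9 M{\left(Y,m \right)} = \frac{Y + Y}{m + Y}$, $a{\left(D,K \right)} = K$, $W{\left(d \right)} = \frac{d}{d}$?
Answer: $- \frac{52978157}{117} \approx -4.5281 \cdot 10^{5}$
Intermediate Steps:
$W{\left(d \right)} = 1$
$M{\left(Y,m \right)} = \frac{2 Y}{9 \left(Y + m\right)}$ ($M{\left(Y,m \right)} = \frac{\left(Y + Y\right) \frac{1}{m + Y}}{9} = \frac{2 Y \frac{1}{Y + m}}{9} = \frac{2 Y}{9 \left(Y + m\right)}$)
$M{\left(a{\left(-8,-14 \right)},W{\left(-24 \right)} \right)} - 452805 = \frac{2}{9} \left(-14\right) \frac{1}{-14 + 1} - 452805 = \frac{2}{9} \left(-14\right) \frac{1}{-13} - 452805 = \frac{2}{9} \left(-14\right) \left(- \frac{1}{13}\right) - 452805 = \frac{28}{117} - 452805 = - \frac{52978157}{117}$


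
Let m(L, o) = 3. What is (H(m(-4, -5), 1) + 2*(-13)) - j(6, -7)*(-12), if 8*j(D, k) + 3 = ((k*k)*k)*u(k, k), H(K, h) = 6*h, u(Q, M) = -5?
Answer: 2548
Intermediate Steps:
j(D, k) = -3/8 - 5*k³/8 (j(D, k) = -3/8 + (((k*k)*k)*(-5))/8 = -3/8 + ((k²*k)*(-5))/8 = -3/8 + (k³*(-5))/8 = -3/8 + (-5*k³)/8 = -3/8 - 5*k³/8)
(H(m(-4, -5), 1) + 2*(-13)) - j(6, -7)*(-12) = (6*1 + 2*(-13)) - (-3/8 - 5/8*(-7)³)*(-12) = (6 - 26) - (-3/8 - 5/8*(-343))*(-12) = -20 - (-3/8 + 1715/8)*(-12) = -20 - 214*(-12) = -20 - 1*(-2568) = -20 + 2568 = 2548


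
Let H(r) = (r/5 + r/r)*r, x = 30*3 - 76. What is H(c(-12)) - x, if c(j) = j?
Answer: 14/5 ≈ 2.8000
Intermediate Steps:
x = 14 (x = 90 - 76 = 14)
H(r) = r*(1 + r/5) (H(r) = (r*(1/5) + 1)*r = (r/5 + 1)*r = (1 + r/5)*r = r*(1 + r/5))
H(c(-12)) - x = (1/5)*(-12)*(5 - 12) - 1*14 = (1/5)*(-12)*(-7) - 14 = 84/5 - 14 = 14/5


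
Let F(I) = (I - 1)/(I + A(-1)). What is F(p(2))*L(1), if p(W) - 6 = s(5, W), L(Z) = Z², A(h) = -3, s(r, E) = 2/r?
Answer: 27/17 ≈ 1.5882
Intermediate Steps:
p(W) = 32/5 (p(W) = 6 + 2/5 = 6 + 2*(⅕) = 6 + ⅖ = 32/5)
F(I) = (-1 + I)/(-3 + I) (F(I) = (I - 1)/(I - 3) = (-1 + I)/(-3 + I))
F(p(2))*L(1) = ((-1 + 32/5)/(-3 + 32/5))*1² = ((27/5)/(17/5))*1 = ((5/17)*(27/5))*1 = (27/17)*1 = 27/17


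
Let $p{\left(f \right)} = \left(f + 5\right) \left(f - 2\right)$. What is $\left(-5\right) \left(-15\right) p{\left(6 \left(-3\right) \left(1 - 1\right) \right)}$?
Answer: $-750$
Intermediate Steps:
$p{\left(f \right)} = \left(-2 + f\right) \left(5 + f\right)$ ($p{\left(f \right)} = \left(5 + f\right) \left(-2 + f\right) = \left(-2 + f\right) \left(5 + f\right)$)
$\left(-5\right) \left(-15\right) p{\left(6 \left(-3\right) \left(1 - 1\right) \right)} = \left(-5\right) \left(-15\right) \left(-10 + \left(6 \left(-3\right) \left(1 - 1\right)\right)^{2} + 3 \cdot 6 \left(-3\right) \left(1 - 1\right)\right) = 75 \left(-10 + \left(- 18 \left(1 - 1\right)\right)^{2} + 3 \left(- 18 \left(1 - 1\right)\right)\right) = 75 \left(-10 + \left(\left(-18\right) 0\right)^{2} + 3 \left(\left(-18\right) 0\right)\right) = 75 \left(-10 + 0^{2} + 3 \cdot 0\right) = 75 \left(-10 + 0 + 0\right) = 75 \left(-10\right) = -750$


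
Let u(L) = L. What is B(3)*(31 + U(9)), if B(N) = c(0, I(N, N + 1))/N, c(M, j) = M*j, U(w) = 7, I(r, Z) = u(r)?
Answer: 0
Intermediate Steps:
I(r, Z) = r
B(N) = 0 (B(N) = (0*N)/N = 0/N = 0)
B(3)*(31 + U(9)) = 0*(31 + 7) = 0*38 = 0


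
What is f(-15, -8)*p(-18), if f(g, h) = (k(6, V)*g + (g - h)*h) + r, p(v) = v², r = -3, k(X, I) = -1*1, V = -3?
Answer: 22032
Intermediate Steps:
k(X, I) = -1
f(g, h) = -3 - g + h*(g - h) (f(g, h) = (-g + (g - h)*h) - 3 = (-g + h*(g - h)) - 3 = -3 - g + h*(g - h))
f(-15, -8)*p(-18) = (-3 - 1*(-15) - 1*(-8)² - 15*(-8))*(-18)² = (-3 + 15 - 1*64 + 120)*324 = (-3 + 15 - 64 + 120)*324 = 68*324 = 22032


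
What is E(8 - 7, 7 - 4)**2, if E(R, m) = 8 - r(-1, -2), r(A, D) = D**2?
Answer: 16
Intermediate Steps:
E(R, m) = 4 (E(R, m) = 8 - 1*(-2)**2 = 8 - 1*4 = 8 - 4 = 4)
E(8 - 7, 7 - 4)**2 = 4**2 = 16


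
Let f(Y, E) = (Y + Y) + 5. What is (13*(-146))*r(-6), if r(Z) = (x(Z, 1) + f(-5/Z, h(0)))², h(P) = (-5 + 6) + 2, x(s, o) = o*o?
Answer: -1004042/9 ≈ -1.1156e+5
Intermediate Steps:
x(s, o) = o²
h(P) = 3 (h(P) = 1 + 2 = 3)
f(Y, E) = 5 + 2*Y (f(Y, E) = 2*Y + 5 = 5 + 2*Y)
r(Z) = (6 - 10/Z)² (r(Z) = (1² + (5 + 2*(-5/Z)))² = (1 + (5 - 10/Z))² = (6 - 10/Z)²)
(13*(-146))*r(-6) = (13*(-146))*(4*(-5 + 3*(-6))²/(-6)²) = -7592*(-5 - 18)²/36 = -7592*(-23)²/36 = -7592*529/36 = -1898*529/9 = -1004042/9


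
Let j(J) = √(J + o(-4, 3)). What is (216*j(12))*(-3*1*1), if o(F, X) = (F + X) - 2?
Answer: -1944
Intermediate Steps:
o(F, X) = -2 + F + X
j(J) = √(-3 + J) (j(J) = √(J + (-2 - 4 + 3)) = √(J - 3) = √(-3 + J))
(216*j(12))*(-3*1*1) = (216*√(-3 + 12))*(-3*1*1) = (216*√9)*(-3*1) = (216*3)*(-3) = 648*(-3) = -1944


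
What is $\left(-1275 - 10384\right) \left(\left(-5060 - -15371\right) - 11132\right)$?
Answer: $9572039$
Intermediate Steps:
$\left(-1275 - 10384\right) \left(\left(-5060 - -15371\right) - 11132\right) = - 11659 \left(\left(-5060 + 15371\right) - 11132\right) = - 11659 \left(10311 - 11132\right) = \left(-11659\right) \left(-821\right) = 9572039$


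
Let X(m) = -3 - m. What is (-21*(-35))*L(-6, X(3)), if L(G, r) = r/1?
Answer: -4410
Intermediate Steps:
L(G, r) = r (L(G, r) = r*1 = r)
(-21*(-35))*L(-6, X(3)) = (-21*(-35))*(-3 - 1*3) = 735*(-3 - 3) = 735*(-6) = -4410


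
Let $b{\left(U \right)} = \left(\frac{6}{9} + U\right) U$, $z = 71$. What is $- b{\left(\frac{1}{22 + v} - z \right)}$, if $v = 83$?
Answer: $- \frac{55040336}{11025} \approx -4992.3$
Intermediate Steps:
$b{\left(U \right)} = U \left(\frac{2}{3} + U\right)$ ($b{\left(U \right)} = \left(6 \cdot \frac{1}{9} + U\right) U = \left(\frac{2}{3} + U\right) U = U \left(\frac{2}{3} + U\right)$)
$- b{\left(\frac{1}{22 + v} - z \right)} = - \frac{\left(\frac{1}{22 + 83} - 71\right) \left(2 + 3 \left(\frac{1}{22 + 83} - 71\right)\right)}{3} = - \frac{\left(\frac{1}{105} - 71\right) \left(2 + 3 \left(\frac{1}{105} - 71\right)\right)}{3} = - \frac{\left(-7454\right) \left(2 + 3 \left(- \frac{7454}{105}\right)\right)}{3 \cdot 105} = - \frac{\left(-7454\right) \left(2 - \frac{7454}{35}\right)}{3 \cdot 105} = - \frac{\left(-7454\right) \left(-7384\right)}{3 \cdot 105 \cdot 35} = \left(-1\right) \frac{55040336}{11025} = - \frac{55040336}{11025}$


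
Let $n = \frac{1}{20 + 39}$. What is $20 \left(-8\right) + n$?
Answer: $- \frac{9439}{59} \approx -159.98$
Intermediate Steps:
$n = \frac{1}{59} \approx 0.016949$
$20 \left(-8\right) + n = 20 \left(-8\right) + \frac{1}{59} = -160 + \frac{1}{59} = - \frac{9439}{59}$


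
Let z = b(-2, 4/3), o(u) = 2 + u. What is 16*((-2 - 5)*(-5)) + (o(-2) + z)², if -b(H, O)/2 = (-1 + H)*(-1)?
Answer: 596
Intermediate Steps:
b(H, O) = -2 + 2*H (b(H, O) = -2*(-1 + H)*(-1) = -2*(1 - H) = -2 + 2*H)
z = -6 (z = -2 + 2*(-2) = -2 - 4 = -6)
16*((-2 - 5)*(-5)) + (o(-2) + z)² = 16*((-2 - 5)*(-5)) + ((2 - 2) - 6)² = 16*(-7*(-5)) + (0 - 6)² = 16*35 + (-6)² = 560 + 36 = 596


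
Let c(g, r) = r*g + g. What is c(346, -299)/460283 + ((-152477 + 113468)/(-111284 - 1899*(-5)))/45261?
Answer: -158336005758595/706852296231969 ≈ -0.22400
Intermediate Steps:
c(g, r) = g + g*r (c(g, r) = g*r + g = g + g*r)
c(346, -299)/460283 + ((-152477 + 113468)/(-111284 - 1899*(-5)))/45261 = (346*(1 - 299))/460283 + ((-152477 + 113468)/(-111284 - 1899*(-5)))/45261 = (346*(-298))*(1/460283) - 39009/(-111284 + 9495)*(1/45261) = -103108*1/460283 - 39009/(-101789)*(1/45261) = -103108/460283 - 39009*(-1/101789)*(1/45261) = -103108/460283 + (39009/101789)*(1/45261) = -103108/460283 + 13003/1535690643 = -158336005758595/706852296231969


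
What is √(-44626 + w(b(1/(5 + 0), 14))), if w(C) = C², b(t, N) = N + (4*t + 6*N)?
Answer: 3*I*√96846/5 ≈ 186.72*I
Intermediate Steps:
b(t, N) = 4*t + 7*N
√(-44626 + w(b(1/(5 + 0), 14))) = √(-44626 + (4/(5 + 0) + 7*14)²) = √(-44626 + (4/5 + 98)²) = √(-44626 + (4*(⅕) + 98)²) = √(-44626 + (⅘ + 98)²) = √(-44626 + (494/5)²) = √(-44626 + 244036/25) = √(-871614/25) = 3*I*√96846/5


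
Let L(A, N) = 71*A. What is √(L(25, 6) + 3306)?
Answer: √5081 ≈ 71.281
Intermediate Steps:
√(L(25, 6) + 3306) = √(71*25 + 3306) = √(1775 + 3306) = √5081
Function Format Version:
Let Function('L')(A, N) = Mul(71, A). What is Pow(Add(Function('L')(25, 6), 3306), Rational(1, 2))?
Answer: Pow(5081, Rational(1, 2)) ≈ 71.281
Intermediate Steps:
Pow(Add(Function('L')(25, 6), 3306), Rational(1, 2)) = Pow(Add(Mul(71, 25), 3306), Rational(1, 2)) = Pow(Add(1775, 3306), Rational(1, 2)) = Pow(5081, Rational(1, 2))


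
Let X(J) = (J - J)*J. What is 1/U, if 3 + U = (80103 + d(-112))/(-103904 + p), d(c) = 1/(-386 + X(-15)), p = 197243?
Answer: -36028854/77166805 ≈ -0.46690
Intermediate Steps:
X(J) = 0 (X(J) = 0*J = 0)
d(c) = -1/386 (d(c) = 1/(-386 + 0) = 1/(-386) = -1/386)
U = -77166805/36028854 (U = -3 + (80103 - 1/386)/(-103904 + 197243) = -3 + (30919757/386)/93339 = -3 + (30919757/386)*(1/93339) = -3 + 30919757/36028854 = -77166805/36028854 ≈ -2.1418)
1/U = 1/(-77166805/36028854) = -36028854/77166805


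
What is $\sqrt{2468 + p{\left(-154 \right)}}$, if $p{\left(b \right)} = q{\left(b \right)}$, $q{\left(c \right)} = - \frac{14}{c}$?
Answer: $\frac{\sqrt{298639}}{11} \approx 49.68$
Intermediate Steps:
$p{\left(b \right)} = - \frac{14}{b}$
$\sqrt{2468 + p{\left(-154 \right)}} = \sqrt{2468 - \frac{14}{-154}} = \sqrt{2468 - - \frac{1}{11}} = \sqrt{2468 + \frac{1}{11}} = \sqrt{\frac{27149}{11}} = \frac{\sqrt{298639}}{11}$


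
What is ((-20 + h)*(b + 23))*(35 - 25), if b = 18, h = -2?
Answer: -9020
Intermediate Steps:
((-20 + h)*(b + 23))*(35 - 25) = ((-20 - 2)*(18 + 23))*(35 - 25) = -22*41*10 = -902*10 = -9020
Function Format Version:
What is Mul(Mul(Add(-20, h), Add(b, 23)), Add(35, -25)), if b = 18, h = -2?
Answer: -9020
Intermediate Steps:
Mul(Mul(Add(-20, h), Add(b, 23)), Add(35, -25)) = Mul(Mul(Add(-20, -2), Add(18, 23)), Add(35, -25)) = Mul(Mul(-22, 41), 10) = Mul(-902, 10) = -9020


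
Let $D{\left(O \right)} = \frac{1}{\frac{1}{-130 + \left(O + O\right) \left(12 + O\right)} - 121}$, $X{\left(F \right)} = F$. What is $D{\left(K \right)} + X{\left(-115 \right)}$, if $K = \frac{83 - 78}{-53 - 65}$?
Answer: $- \frac{12693792970}{110372877} \approx -115.01$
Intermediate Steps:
$K = - \frac{5}{118}$ ($K = \frac{5}{-118} = 5 \left(- \frac{1}{118}\right) = - \frac{5}{118} \approx -0.042373$)
$D{\left(O \right)} = \frac{1}{-121 + \frac{1}{-130 + 2 O \left(12 + O\right)}}$ ($D{\left(O \right)} = \frac{1}{\frac{1}{-130 + 2 O \left(12 + O\right)} - 121} = \frac{1}{-121 + \frac{1}{-130 + 2 O \left(12 + O\right)}}$)
$D{\left(K \right)} + X{\left(-115 \right)} = \frac{2 \left(65 - \left(- \frac{5}{118}\right)^{2} - - \frac{30}{59}\right)}{-15731 + 242 \left(- \frac{5}{118}\right)^{2} + 2904 \left(- \frac{5}{118}\right)} - 115 = \frac{2 \left(65 - \frac{25}{13924} + \frac{30}{59}\right)}{-15731 + 242 \cdot \frac{25}{13924} - \frac{7260}{59}} - 115 = \frac{2 \left(65 - \frac{25}{13924} + \frac{30}{59}\right)}{-15731 + \frac{3025}{6962} - \frac{7260}{59}} - 115 = 2 \frac{1}{- \frac{110372877}{6962}} \cdot \frac{912115}{13924} - 115 = 2 \left(- \frac{6962}{110372877}\right) \frac{912115}{13924} - 115 = - \frac{912115}{110372877} - 115 = - \frac{12693792970}{110372877}$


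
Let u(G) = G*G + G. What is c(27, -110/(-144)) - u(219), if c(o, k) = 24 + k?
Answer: -3467177/72 ≈ -48155.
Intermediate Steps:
u(G) = G + G² (u(G) = G² + G = G + G²)
c(27, -110/(-144)) - u(219) = (24 - 110/(-144)) - 219*(1 + 219) = (24 - 110*(-1/144)) - 219*220 = (24 + 55/72) - 1*48180 = 1783/72 - 48180 = -3467177/72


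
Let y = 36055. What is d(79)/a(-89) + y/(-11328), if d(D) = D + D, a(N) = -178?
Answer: -4103807/1008192 ≈ -4.0705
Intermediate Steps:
d(D) = 2*D
d(79)/a(-89) + y/(-11328) = (2*79)/(-178) + 36055/(-11328) = 158*(-1/178) + 36055*(-1/11328) = -79/89 - 36055/11328 = -4103807/1008192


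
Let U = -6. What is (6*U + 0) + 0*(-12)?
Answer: -36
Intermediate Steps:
(6*U + 0) + 0*(-12) = (6*(-6) + 0) + 0*(-12) = (-36 + 0) + 0 = -36 + 0 = -36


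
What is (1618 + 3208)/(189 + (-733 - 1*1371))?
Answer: -4826/1915 ≈ -2.5201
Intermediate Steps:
(1618 + 3208)/(189 + (-733 - 1*1371)) = 4826/(189 + (-733 - 1371)) = 4826/(189 - 2104) = 4826/(-1915) = 4826*(-1/1915) = -4826/1915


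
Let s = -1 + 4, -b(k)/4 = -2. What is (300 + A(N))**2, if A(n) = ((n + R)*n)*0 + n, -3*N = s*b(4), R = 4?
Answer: 85264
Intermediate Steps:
b(k) = 8 (b(k) = -4*(-2) = 8)
s = 3
N = -8 ≈ -8.0000
A(n) = n (A(n) = ((n + 4)*n)*0 + n = ((4 + n)*n)*0 + n = (n*(4 + n))*0 + n = 0 + n = n)
(300 + A(N))**2 = (300 - 8)**2 = 292**2 = 85264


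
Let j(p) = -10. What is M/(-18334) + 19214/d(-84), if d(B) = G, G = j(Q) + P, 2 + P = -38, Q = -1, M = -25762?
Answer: -87745344/229175 ≈ -382.88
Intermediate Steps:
P = -40 (P = -2 - 38 = -40)
G = -50 (G = -10 - 40 = -50)
d(B) = -50
M/(-18334) + 19214/d(-84) = -25762/(-18334) + 19214/(-50) = -25762*(-1/18334) + 19214*(-1/50) = 12881/9167 - 9607/25 = -87745344/229175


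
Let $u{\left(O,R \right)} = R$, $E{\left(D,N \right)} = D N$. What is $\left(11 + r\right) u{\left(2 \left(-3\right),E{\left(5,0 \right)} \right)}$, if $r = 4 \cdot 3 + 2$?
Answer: $0$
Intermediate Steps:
$r = 14$ ($r = 12 + 2 = 14$)
$\left(11 + r\right) u{\left(2 \left(-3\right),E{\left(5,0 \right)} \right)} = \left(11 + 14\right) 5 \cdot 0 = 25 \cdot 0 = 0$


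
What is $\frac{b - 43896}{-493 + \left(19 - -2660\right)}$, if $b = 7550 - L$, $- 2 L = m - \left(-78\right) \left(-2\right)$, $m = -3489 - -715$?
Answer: $- \frac{37811}{2186} \approx -17.297$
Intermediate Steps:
$m = -2774$ ($m = -3489 + 715 = -2774$)
$L = 1465$ ($L = - \frac{-2774 - \left(-78\right) \left(-2\right)}{2} = - \frac{-2774 - 156}{2} = \left(- \frac{1}{2}\right) \left(-2930\right) = 1465$)
$b = 6085$ ($b = 7550 - 1465 = 6085$)
$\frac{b - 43896}{-493 + \left(19 - -2660\right)} = \frac{6085 - 43896}{-493 + \left(19 - -2660\right)} = - \frac{37811}{-493 + \left(19 + 2660\right)} = - \frac{37811}{-493 + 2679} = - \frac{37811}{2186}$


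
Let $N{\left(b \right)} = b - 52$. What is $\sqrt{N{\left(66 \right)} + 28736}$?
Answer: $25 \sqrt{46} \approx 169.56$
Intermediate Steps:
$N{\left(b \right)} = -52 + b$
$\sqrt{N{\left(66 \right)} + 28736} = \sqrt{\left(-52 + 66\right) + 28736} = \sqrt{14 + 28736} = \sqrt{28750} = 25 \sqrt{46}$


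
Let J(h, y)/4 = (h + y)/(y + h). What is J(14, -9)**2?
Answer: 16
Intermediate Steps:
J(h, y) = 4 (J(h, y) = 4*((h + y)/(y + h)) = 4*((h + y)/(h + y)) = 4*1 = 4)
J(14, -9)**2 = 4**2 = 16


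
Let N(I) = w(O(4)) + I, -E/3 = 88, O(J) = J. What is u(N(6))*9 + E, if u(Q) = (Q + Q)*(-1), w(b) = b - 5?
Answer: -354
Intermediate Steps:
w(b) = -5 + b
E = -264 (E = -3*88 = -264)
N(I) = -1 + I (N(I) = (-5 + 4) + I = -1 + I)
u(Q) = -2*Q (u(Q) = (2*Q)*(-1) = -2*Q)
u(N(6))*9 + E = -2*(-1 + 6)*9 - 264 = -2*5*9 - 264 = -10*9 - 264 = -90 - 264 = -354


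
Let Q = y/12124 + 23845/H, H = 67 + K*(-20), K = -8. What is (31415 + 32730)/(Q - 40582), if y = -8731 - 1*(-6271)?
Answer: -44134133365/27849782944 ≈ -1.5847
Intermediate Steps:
H = 227 (H = 67 - 8*(-20) = 67 + 160 = 227)
y = -2460 (y = -8731 + 6271 = -2460)
Q = 72134590/688037 (Q = -2460/12124 + 23845/227 = -2460*1/12124 + 23845*(1/227) = -615/3031 + 23845/227 = 72134590/688037 ≈ 104.84)
(31415 + 32730)/(Q - 40582) = (31415 + 32730)/(72134590/688037 - 40582) = 64145/(-27849782944/688037) = 64145*(-688037/27849782944) = -44134133365/27849782944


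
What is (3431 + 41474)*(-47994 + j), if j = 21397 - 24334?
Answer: -2287056555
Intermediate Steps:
j = -2937
(3431 + 41474)*(-47994 + j) = (3431 + 41474)*(-47994 - 2937) = 44905*(-50931) = -2287056555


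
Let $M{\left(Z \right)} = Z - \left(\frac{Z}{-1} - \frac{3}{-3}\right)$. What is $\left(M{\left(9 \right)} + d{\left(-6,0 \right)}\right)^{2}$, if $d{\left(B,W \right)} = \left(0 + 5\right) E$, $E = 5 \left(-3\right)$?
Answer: $3364$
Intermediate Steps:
$E = -15$
$M{\left(Z \right)} = -1 + 2 Z$ ($M{\left(Z \right)} = Z - \left(Z \left(-1\right) - -1\right) = Z - \left(- Z + 1\right) = Z - \left(1 - Z\right) = Z + \left(-1 + Z\right) = -1 + 2 Z$)
$d{\left(B,W \right)} = -75$ ($d{\left(B,W \right)} = \left(0 + 5\right) \left(-15\right) = 5 \left(-15\right) = -75$)
$\left(M{\left(9 \right)} + d{\left(-6,0 \right)}\right)^{2} = \left(\left(-1 + 2 \cdot 9\right) - 75\right)^{2} = \left(\left(-1 + 18\right) - 75\right)^{2} = \left(17 - 75\right)^{2} = \left(-58\right)^{2} = 3364$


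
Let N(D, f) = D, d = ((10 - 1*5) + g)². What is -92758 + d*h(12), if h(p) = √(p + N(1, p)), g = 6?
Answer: -92758 + 121*√13 ≈ -92322.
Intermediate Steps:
d = 121 (d = ((10 - 1*5) + 6)² = ((10 - 5) + 6)² = (5 + 6)² = 11² = 121)
h(p) = √(1 + p) (h(p) = √(p + 1) = √(1 + p))
-92758 + d*h(12) = -92758 + 121*√(1 + 12) = -92758 + 121*√13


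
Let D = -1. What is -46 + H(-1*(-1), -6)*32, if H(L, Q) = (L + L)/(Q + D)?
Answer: -386/7 ≈ -55.143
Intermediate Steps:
H(L, Q) = 2*L/(-1 + Q) (H(L, Q) = (L + L)/(Q - 1) = (2*L)/(-1 + Q) = 2*L/(-1 + Q))
-46 + H(-1*(-1), -6)*32 = -46 + (2*(-1*(-1))/(-1 - 6))*32 = -46 + (2*1/(-7))*32 = -46 + (2*1*(-1/7))*32 = -46 - 2/7*32 = -46 - 64/7 = -386/7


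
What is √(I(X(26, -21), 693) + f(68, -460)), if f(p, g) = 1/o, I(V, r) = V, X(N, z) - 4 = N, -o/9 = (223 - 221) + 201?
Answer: √11126227/609 ≈ 5.4772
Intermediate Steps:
o = -1827 (o = -9*((223 - 221) + 201) = -9*(2 + 201) = -9*203 = -1827)
X(N, z) = 4 + N
f(p, g) = -1/1827 (f(p, g) = 1/(-1827) = -1/1827)
√(I(X(26, -21), 693) + f(68, -460)) = √((4 + 26) - 1/1827) = √(30 - 1/1827) = √(54809/1827) = √11126227/609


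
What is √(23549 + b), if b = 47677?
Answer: 3*√7914 ≈ 266.88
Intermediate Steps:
√(23549 + b) = √(23549 + 47677) = √71226 = 3*√7914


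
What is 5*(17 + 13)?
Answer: 150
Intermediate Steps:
5*(17 + 13) = 5*30 = 150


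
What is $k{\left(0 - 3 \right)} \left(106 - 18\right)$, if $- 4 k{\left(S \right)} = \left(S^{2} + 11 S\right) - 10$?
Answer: $748$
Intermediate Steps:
$k{\left(S \right)} = \frac{5}{2} - \frac{11 S}{4} - \frac{S^{2}}{4}$ ($k{\left(S \right)} = - \frac{\left(S^{2} + 11 S\right) - 10}{4} = - \frac{-10 + S^{2} + 11 S}{4} = \frac{5}{2} - \frac{11 S}{4} - \frac{S^{2}}{4}$)
$k{\left(0 - 3 \right)} \left(106 - 18\right) = \left(\frac{5}{2} - \frac{11 \left(0 - 3\right)}{4} - \frac{\left(0 - 3\right)^{2}}{4}\right) \left(106 - 18\right) = \left(\frac{5}{2} - - \frac{33}{4} - \frac{\left(-3\right)^{2}}{4}\right) 88 = \left(\frac{5}{2} + \frac{33}{4} - \frac{9}{4}\right) 88 = \frac{17}{2} \cdot 88 = 748$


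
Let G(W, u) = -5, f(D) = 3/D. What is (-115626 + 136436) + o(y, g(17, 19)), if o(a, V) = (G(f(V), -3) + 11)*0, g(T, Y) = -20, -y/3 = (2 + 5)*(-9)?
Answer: 20810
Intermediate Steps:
y = 189 (y = -3*(2 + 5)*(-9) = -21*(-9) = -3*(-63) = 189)
o(a, V) = 0 (o(a, V) = (-5 + 11)*0 = 6*0 = 0)
(-115626 + 136436) + o(y, g(17, 19)) = (-115626 + 136436) + 0 = 20810 + 0 = 20810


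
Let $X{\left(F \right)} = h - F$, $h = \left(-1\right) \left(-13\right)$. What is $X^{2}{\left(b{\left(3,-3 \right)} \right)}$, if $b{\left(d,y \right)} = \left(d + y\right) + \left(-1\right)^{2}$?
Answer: $144$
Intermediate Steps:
$h = 13$
$b{\left(d,y \right)} = 1 + d + y$ ($b{\left(d,y \right)} = \left(d + y\right) + 1 = 1 + d + y$)
$X{\left(F \right)} = 13 - F$
$X^{2}{\left(b{\left(3,-3 \right)} \right)} = \left(13 - \left(1 + 3 - 3\right)\right)^{2} = \left(13 - 1\right)^{2} = 12^{2} = 144$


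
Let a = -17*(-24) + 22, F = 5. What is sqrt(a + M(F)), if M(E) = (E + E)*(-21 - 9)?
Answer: sqrt(130) ≈ 11.402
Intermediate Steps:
M(E) = -60*E (M(E) = (2*E)*(-30) = -60*E)
a = 430 (a = 408 + 22 = 430)
sqrt(a + M(F)) = sqrt(430 - 60*5) = sqrt(430 - 300) = sqrt(130)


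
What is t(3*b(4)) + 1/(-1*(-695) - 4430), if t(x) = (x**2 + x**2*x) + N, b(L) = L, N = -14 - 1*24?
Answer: 6849989/3735 ≈ 1834.0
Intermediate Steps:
N = -38 (N = -14 - 24 = -38)
t(x) = -38 + x**2 + x**3 (t(x) = (x**2 + x**2*x) - 38 = (x**2 + x**3) - 38 = -38 + x**2 + x**3)
t(3*b(4)) + 1/(-1*(-695) - 4430) = (-38 + (3*4)**2 + (3*4)**3) + 1/(-1*(-695) - 4430) = (-38 + 12**2 + 12**3) + 1/(695 - 4430) = (-38 + 144 + 1728) + 1/(-3735) = 1834 - 1/3735 = 6849989/3735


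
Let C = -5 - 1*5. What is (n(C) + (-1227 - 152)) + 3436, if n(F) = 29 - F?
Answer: 2096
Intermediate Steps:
C = -10 (C = -5 - 5 = -10)
(n(C) + (-1227 - 152)) + 3436 = ((29 - 1*(-10)) + (-1227 - 152)) + 3436 = ((29 + 10) - 1379) + 3436 = (39 - 1379) + 3436 = -1340 + 3436 = 2096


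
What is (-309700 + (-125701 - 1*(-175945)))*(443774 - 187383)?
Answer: -66522183296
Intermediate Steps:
(-309700 + (-125701 - 1*(-175945)))*(443774 - 187383) = (-309700 + (-125701 + 175945))*256391 = (-309700 + 50244)*256391 = -259456*256391 = -66522183296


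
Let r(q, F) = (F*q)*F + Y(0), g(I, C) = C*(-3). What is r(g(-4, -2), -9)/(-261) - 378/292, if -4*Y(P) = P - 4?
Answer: -120431/38106 ≈ -3.1604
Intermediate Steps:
g(I, C) = -3*C
Y(P) = 1 - P/4 (Y(P) = -(P - 4)/4 = -(-4 + P)/4 = 1 - P/4)
r(q, F) = 1 + q*F² (r(q, F) = (F*q)*F + (1 - ¼*0) = q*F² + (1 + 0) = q*F² + 1 = 1 + q*F²)
r(g(-4, -2), -9)/(-261) - 378/292 = (1 - 3*(-2)*(-9)²)/(-261) - 378/292 = (1 + 6*81)*(-1/261) - 378*1/292 = (1 + 486)*(-1/261) - 189/146 = 487*(-1/261) - 189/146 = -487/261 - 189/146 = -120431/38106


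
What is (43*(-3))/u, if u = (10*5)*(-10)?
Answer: 129/500 ≈ 0.25800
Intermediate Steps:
u = -500 (u = 50*(-10) = -500)
(43*(-3))/u = (43*(-3))/(-500) = -129*(-1/500) = 129/500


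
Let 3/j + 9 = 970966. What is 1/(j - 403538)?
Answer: -970957/391818045863 ≈ -2.4781e-6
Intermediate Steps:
j = 3/970957 (j = 3/(-9 + 970966) = 3/970957 ≈ 3.0897e-6)
1/(j - 403538) = 1/(3/970957 - 403538) = 1/(-391818045863/970957) = -970957/391818045863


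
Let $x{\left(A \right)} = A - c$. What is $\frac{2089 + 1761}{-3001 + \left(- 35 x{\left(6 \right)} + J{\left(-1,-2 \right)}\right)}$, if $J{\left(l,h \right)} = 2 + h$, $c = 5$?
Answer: $- \frac{175}{138} \approx -1.2681$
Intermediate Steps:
$x{\left(A \right)} = -5 + A$ ($x{\left(A \right)} = A - 5 = -5 + A$)
$\frac{2089 + 1761}{-3001 + \left(- 35 x{\left(6 \right)} + J{\left(-1,-2 \right)}\right)} = \frac{2089 + 1761}{-3001 + \left(- 35 \left(-5 + 6\right) + \left(2 - 2\right)\right)} = \frac{3850}{-3001 + \left(\left(-35\right) 1 + 0\right)} = \frac{3850}{-3001 + \left(-35 + 0\right)} = \frac{3850}{-3001 - 35} = \frac{3850}{-3036} = 3850 \left(- \frac{1}{3036}\right) = - \frac{175}{138}$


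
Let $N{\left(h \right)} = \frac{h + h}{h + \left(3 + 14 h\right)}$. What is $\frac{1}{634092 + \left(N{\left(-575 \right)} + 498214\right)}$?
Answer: $\frac{4311}{4881371741} \approx 8.8315 \cdot 10^{-7}$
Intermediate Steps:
$N{\left(h \right)} = \frac{2 h}{3 + 15 h}$
$\frac{1}{634092 + \left(N{\left(-575 \right)} + 498214\right)} = \frac{1}{634092 + \left(\frac{2}{3} \left(-575\right) \frac{1}{1 + 5 \left(-575\right)} + 498214\right)} = \frac{1}{634092 + \left(\frac{2}{3} \left(-575\right) \frac{1}{1 - 2875} + 498214\right)} = \frac{1}{634092 + \left(\frac{2}{3} \left(-575\right) \frac{1}{-2874} + 498214\right)} = \frac{1}{634092 + \left(\frac{2}{3} \left(-575\right) \left(- \frac{1}{2874}\right) + 498214\right)} = \frac{1}{634092 + \left(\frac{575}{4311} + 498214\right)} = \frac{1}{634092 + \frac{2147801129}{4311}} = \frac{1}{\frac{4881371741}{4311}} = \frac{4311}{4881371741}$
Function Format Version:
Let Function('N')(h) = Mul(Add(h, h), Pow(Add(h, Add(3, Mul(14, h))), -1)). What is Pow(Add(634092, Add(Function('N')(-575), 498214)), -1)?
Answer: Rational(4311, 4881371741) ≈ 8.8315e-7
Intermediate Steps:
Function('N')(h) = Mul(2, h, Pow(Add(3, Mul(15, h)), -1)) (Function('N')(h) = Mul(Mul(2, h), Pow(Add(3, Mul(15, h)), -1)) = Mul(2, h, Pow(Add(3, Mul(15, h)), -1)))
Pow(Add(634092, Add(Function('N')(-575), 498214)), -1) = Pow(Add(634092, Add(Mul(Rational(2, 3), -575, Pow(Add(1, Mul(5, -575)), -1)), 498214)), -1) = Pow(Add(634092, Add(Mul(Rational(2, 3), -575, Pow(Add(1, -2875), -1)), 498214)), -1) = Pow(Add(634092, Add(Mul(Rational(2, 3), -575, Pow(-2874, -1)), 498214)), -1) = Pow(Add(634092, Add(Mul(Rational(2, 3), -575, Rational(-1, 2874)), 498214)), -1) = Pow(Add(634092, Add(Rational(575, 4311), 498214)), -1) = Pow(Add(634092, Rational(2147801129, 4311)), -1) = Pow(Rational(4881371741, 4311), -1) = Rational(4311, 4881371741)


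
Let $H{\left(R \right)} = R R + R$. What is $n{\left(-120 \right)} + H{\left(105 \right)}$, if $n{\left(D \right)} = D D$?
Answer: $25530$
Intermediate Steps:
$n{\left(D \right)} = D^{2}$
$H{\left(R \right)} = R + R^{2}$ ($H{\left(R \right)} = R^{2} + R = R + R^{2}$)
$n{\left(-120 \right)} + H{\left(105 \right)} = \left(-120\right)^{2} + 105 \left(1 + 105\right) = 14400 + 105 \cdot 106 = 14400 + 11130 = 25530$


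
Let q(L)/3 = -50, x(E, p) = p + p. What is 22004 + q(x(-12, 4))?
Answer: 21854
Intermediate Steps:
x(E, p) = 2*p
q(L) = -150 (q(L) = 3*(-50) = -150)
22004 + q(x(-12, 4)) = 22004 - 150 = 21854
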